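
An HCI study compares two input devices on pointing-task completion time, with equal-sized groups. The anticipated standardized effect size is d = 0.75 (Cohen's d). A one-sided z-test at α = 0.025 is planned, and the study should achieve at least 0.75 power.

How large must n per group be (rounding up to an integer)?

For power 0.75 need Φ(δ − z_{0.025}) = 0.75, so δ = z_{0.025} + z_{0.25} = 1.960 + 0.674 = 2.634.
δ = d·√(n/2) ⇒ n = 2(δ/d)² = 2 × (2.634 / 0.75)² = 24.68.
Rounding up, n = 25 per group.

n = 25 per group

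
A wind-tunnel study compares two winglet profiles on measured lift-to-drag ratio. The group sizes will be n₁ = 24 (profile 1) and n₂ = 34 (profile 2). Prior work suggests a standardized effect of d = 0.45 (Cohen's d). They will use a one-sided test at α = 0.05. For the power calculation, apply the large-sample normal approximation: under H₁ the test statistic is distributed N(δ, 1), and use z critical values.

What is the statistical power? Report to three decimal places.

Power ≈ 0.517

Noncentrality parameter: λ = d / √(1/n₁ + 1/n₂) = 0.45 / √(1/24 + 1/34) = 1.6879
One-sided α = 0.05 → critical value z_{0.05} = 1.645.
Power = P(Z > 1.645 − λ) = Φ(0.043) = 0.5172.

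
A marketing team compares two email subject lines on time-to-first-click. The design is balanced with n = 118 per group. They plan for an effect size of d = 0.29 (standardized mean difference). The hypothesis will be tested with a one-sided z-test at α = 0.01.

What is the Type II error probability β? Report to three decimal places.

β ≈ 0.539

Noncentrality parameter: δ = d·√(n/2) = 0.29 × √(118/2) = 2.2275
Critical value for a one-sided test at α = 0.01: z_α = 2.326.
Power = Φ(δ − 2.326) = Φ(-0.099) = 0.4606.
Type II error: β = 1 − power = 1 − 0.4606 = 0.5394.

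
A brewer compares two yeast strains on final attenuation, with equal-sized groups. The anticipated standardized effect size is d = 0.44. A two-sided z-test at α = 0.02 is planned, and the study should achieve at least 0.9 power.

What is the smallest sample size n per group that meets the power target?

n = 135 per group

For power 0.9 need Φ(δ − z_{0.01}) = 0.9, so δ = z_{0.01} + z_{0.10} = 2.326 + 1.282 = 3.608.
(The Φ(−δ − z_{α/2}) term is vanishingly small for δ > 0 and is dropped in the standard sample-size formula.)
δ = d·√(n/2) ⇒ n = 2(δ/d)² = 2 × (3.608 / 0.44)² = 134.47.
Round up to the next whole unit.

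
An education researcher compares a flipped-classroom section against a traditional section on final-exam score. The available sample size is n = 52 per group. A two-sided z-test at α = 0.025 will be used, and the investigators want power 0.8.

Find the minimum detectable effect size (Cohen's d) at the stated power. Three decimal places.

Required noncentrality: δ = z_{0.0125} + z_{0.20} = 2.241 + 0.842 = 3.083.
(Lower-tail contribution to power is negligible for δ > 0.)
δ = d·√(n/2) ⇒ d = δ/√(n/2) = 3.083/√(52/2) = 0.6046.

d ≈ 0.605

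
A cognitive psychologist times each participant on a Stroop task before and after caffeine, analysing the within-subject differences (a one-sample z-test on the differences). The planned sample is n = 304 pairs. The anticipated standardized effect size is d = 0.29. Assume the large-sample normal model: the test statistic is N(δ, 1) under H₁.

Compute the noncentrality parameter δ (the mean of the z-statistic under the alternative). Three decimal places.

δ = d·√n = 0.29 × √304 = 5.0563

δ ≈ 5.056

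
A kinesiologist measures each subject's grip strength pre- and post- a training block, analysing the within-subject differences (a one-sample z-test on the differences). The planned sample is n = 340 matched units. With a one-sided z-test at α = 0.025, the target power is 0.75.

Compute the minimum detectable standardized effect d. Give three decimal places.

Need Φ(δ − 1.960) = 0.75, so δ = 1.960 + 0.674 = 2.634.
δ = d·√n ⇒ d = δ/√n = 2.634/√340 = 0.1429.

d ≈ 0.143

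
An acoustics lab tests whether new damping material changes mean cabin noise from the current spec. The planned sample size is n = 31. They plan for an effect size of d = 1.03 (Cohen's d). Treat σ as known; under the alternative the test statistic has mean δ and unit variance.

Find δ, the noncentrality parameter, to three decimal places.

δ ≈ 5.735

The noncentrality parameter scales effect size by the design's sample-size factor: δ = d·√n = 1.03 × √31 = 5.7348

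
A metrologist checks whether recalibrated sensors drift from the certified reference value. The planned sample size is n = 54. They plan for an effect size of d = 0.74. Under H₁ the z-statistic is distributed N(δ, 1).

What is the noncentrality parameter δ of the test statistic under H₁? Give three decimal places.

The noncentrality parameter scales effect size by the design's sample-size factor: δ = d·√n = 0.74 × √54 = 5.4379

δ ≈ 5.438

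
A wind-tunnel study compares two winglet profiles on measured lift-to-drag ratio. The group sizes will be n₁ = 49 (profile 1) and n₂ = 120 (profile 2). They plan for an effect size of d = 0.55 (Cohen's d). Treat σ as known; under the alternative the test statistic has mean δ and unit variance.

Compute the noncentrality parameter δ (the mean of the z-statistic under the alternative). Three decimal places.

The noncentrality parameter scales effect size by the design's sample-size factor: δ = d / √(1/n₁ + 1/n₂) = 0.55 / √(1/49 + 1/120) = 3.2442

δ ≈ 3.244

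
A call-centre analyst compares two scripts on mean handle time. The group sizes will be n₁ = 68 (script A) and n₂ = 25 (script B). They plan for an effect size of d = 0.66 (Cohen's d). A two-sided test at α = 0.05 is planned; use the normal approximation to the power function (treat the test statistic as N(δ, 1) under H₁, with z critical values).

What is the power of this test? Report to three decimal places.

Noncentrality parameter: δ = d / √(1/n₁ + 1/n₂) = 0.66 / √(1/68 + 1/25) = 2.8218
Two-sided α = 0.05 → critical value z_{0.025} = 1.960.
Power = Φ(δ − 1.960) + Φ(−δ − 1.960) = Φ(0.862) + Φ(-4.782) = 0.8056 + 0.0000 = 0.8056.

Power ≈ 0.806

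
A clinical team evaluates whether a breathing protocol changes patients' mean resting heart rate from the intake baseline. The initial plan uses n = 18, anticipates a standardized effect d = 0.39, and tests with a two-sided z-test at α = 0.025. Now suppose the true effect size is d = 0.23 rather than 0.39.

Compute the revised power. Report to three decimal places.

With d = 0.23: δ = d·√n = 0.23 × √18 = 0.9758. Critical value z_{0.0125} = 2.241.
Revised power = Φ(δ − 2.241) + Φ(−δ − 2.241) = Φ(-1.266) + Φ(-3.217) = 0.1028 + 0.0006 = 0.1035.

Power ≈ 0.103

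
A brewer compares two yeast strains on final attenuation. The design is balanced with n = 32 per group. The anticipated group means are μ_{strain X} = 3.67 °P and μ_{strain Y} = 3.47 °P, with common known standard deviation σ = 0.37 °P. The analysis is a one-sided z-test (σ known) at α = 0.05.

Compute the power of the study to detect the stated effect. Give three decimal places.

Standardized effect: d = |μ_{strain X} − μ_{strain Y}| / σ = |3.67 − 3.47| / 0.37 = 0.5405
Noncentrality parameter: δ = d·√(n/2) = 0.5405 × √(32/2) = 2.1622
Critical value for a one-sided test at α = 0.05: z_α = 1.645.
Power = P(Z > 1.645 − δ) = Φ(0.517) = 0.6975.

Power ≈ 0.698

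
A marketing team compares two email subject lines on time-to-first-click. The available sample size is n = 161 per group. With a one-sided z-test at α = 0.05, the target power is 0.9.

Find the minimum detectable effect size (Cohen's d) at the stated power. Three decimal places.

d ≈ 0.326

Required noncentrality: δ = z_{0.05} + z_{0.10} = 1.645 + 1.282 = 2.926.
δ = d·√(n/2) ⇒ d = δ/√(n/2) = 2.926/√(161/2) = 0.3262.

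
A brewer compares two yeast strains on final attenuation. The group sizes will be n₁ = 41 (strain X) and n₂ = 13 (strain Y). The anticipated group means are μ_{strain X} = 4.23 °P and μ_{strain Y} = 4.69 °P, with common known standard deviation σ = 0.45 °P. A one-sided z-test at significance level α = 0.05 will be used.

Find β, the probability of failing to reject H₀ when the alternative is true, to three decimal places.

β ≈ 0.059

Standardized effect: d = |μ_{strain X} − μ_{strain Y}| / σ = |4.23 − 4.69| / 0.45 = 1.0222
Noncentrality parameter: δ = d / √(1/n₁ + 1/n₂) = 1.0222 / √(1/41 + 1/13) = 3.2115
One-sided α = 0.05 → critical value z_{0.05} = 1.645.
Power = P(Z > 1.645 − δ) = Φ(1.567) = 0.9414.
Type II error: β = 1 − power = 1 − 0.9414 = 0.0586.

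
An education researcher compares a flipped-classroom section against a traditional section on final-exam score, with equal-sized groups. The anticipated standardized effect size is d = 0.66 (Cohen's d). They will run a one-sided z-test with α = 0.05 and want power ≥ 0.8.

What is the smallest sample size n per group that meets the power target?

For power 0.8 need Φ(δ − z_{0.05}) = 0.8, so δ = z_{0.05} + z_{0.20} = 1.645 + 0.842 = 2.486.
δ = d·√(n/2) ⇒ n = 2(δ/d)² = 2 × (2.486 / 0.66)² = 28.39.
Round up to the next whole unit.

n = 29 per group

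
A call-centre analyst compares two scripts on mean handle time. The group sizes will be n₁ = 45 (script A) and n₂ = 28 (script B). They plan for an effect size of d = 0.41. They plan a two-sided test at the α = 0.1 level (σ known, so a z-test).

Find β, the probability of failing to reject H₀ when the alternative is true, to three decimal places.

β ≈ 0.476

Noncentrality parameter: δ = d / √(1/n₁ + 1/n₂) = 0.41 / √(1/45 + 1/28) = 1.7034
Critical value for a two-sided test at α = 0.1: z_{α/2} = 1.645.
Power = Φ(δ − 1.645) + Φ(−δ − 1.645) = Φ(0.059) + Φ(-3.348) = 0.5233 + 0.0004 = 0.5237.
Type II error: β = 1 − power = 1 − 0.5237 = 0.4763.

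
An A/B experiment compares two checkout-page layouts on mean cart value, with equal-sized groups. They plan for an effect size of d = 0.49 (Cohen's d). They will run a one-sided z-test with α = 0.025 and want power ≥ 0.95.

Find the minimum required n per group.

Set Φ(δ − 1.960) = 0.95; then δ − 1.960 = Φ⁻¹(0.95) = 1.645, giving δ = 3.605.
δ = d·√(n/2) ⇒ n = 2(δ/d)² = 2 × (3.605 / 0.49)² = 108.24.
Rounding up, n = 109 per group.

n = 109 per group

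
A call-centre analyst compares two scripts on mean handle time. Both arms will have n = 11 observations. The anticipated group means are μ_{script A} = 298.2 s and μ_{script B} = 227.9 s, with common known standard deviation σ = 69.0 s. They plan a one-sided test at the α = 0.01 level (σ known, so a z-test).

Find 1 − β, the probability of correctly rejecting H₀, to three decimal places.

Standardized effect: d = |μ_{script A} − μ_{script B}| / σ = |298.2 − 227.9| / 69.0 = 1.0188
Noncentrality parameter: δ = d·√(n/2) = 1.0188 × √(11/2) = 2.3894
Critical value for a one-sided test at α = 0.01: z_α = 2.326.
Power = Φ(δ − 2.326) = Φ(0.063) = 0.5251.

Power ≈ 0.525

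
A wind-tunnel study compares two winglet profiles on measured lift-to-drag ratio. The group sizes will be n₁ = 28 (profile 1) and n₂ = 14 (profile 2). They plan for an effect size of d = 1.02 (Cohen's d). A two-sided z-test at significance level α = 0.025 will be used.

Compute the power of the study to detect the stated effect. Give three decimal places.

Power ≈ 0.809

Noncentrality parameter: δ = d / √(1/n₁ + 1/n₂) = 1.02 / √(1/28 + 1/14) = 3.1162
Two-sided α = 0.025 → critical value z_{0.0125} = 2.241.
Power = Φ(δ − 2.241) + Φ(−δ − 2.241) = Φ(0.875) + Φ(-5.358) = 0.8091 + 0.0000 = 0.8091.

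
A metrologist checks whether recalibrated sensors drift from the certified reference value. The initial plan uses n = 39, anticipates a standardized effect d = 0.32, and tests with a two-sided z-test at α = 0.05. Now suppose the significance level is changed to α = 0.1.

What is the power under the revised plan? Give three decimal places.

δ = d·√n = 0.32 × √39 = 1.9984 (unchanged). New critical value: z_{0.05} = 1.645.
Revised power = Φ(δ − 1.645) + Φ(−δ − 1.645) = Φ(0.354) + Φ(-3.643) = 0.6382 + 0.0001 = 0.6383.

Power ≈ 0.638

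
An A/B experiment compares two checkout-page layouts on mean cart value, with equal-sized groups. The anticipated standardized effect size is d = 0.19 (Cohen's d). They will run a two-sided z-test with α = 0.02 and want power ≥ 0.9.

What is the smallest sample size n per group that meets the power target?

n = 722 per group

Set Φ(δ − 2.326) = 0.9; then δ − 2.326 = Φ⁻¹(0.9) = 1.282, giving δ = 3.608.
(The Φ(−δ − z_{α/2}) term is vanishingly small for δ > 0 and is dropped in the standard sample-size formula.)
δ = d·√(n/2) ⇒ n = 2(δ/d)² = 2 × (3.608 / 0.19)² = 721.16.
Round up to the next whole unit.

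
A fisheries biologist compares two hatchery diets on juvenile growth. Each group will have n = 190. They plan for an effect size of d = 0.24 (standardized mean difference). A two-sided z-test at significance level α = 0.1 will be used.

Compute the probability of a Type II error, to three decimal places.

β ≈ 0.244

Noncentrality parameter: δ = d·√(n/2) = 0.24 × √(190/2) = 2.3392
Critical value for a two-sided test at α = 0.1: z_{α/2} = 1.645.
Power = Φ(δ − 1.645) + Φ(−δ − 1.645) = Φ(0.694) + Φ(-3.984) = 0.7563 + 0.0000 = 0.7563.
Type II error: β = 1 − power = 1 − 0.7563 = 0.2437.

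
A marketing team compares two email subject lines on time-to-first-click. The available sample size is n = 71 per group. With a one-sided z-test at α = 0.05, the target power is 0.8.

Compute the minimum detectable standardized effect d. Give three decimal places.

Need Φ(δ − 1.645) = 0.8, so δ = 1.645 + 0.842 = 2.486.
δ = d·√(n/2) ⇒ d = δ/√(n/2) = 2.486/√(71/2) = 0.4173.

d ≈ 0.417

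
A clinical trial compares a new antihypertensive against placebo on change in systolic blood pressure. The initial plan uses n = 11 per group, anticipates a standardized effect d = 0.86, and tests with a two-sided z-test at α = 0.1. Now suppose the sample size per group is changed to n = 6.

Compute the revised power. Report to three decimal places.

Power ≈ 0.439

With n = 6 per group: δ = d·√(n/2) = 0.86 × √(6/2) = 1.4896. Critical value z_{0.05} = 1.645.
Revised power = Φ(δ − 1.645) + Φ(−δ − 1.645) = Φ(-0.155) + Φ(-3.134) = 0.4383 + 0.0009 = 0.4392.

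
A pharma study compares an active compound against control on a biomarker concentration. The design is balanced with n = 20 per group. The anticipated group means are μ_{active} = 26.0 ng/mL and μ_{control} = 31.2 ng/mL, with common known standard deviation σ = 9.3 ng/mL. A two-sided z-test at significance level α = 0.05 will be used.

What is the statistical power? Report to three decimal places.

Standardized effect: d = |μ_{active} − μ_{control}| / σ = |26.0 − 31.2| / 9.3 = 0.5591
Noncentrality parameter: δ = d·√(n/2) = 0.5591 × √(20/2) = 1.7682
Critical value for a two-sided test at α = 0.05: z_{α/2} = 1.960.
Power = Φ(δ − 1.960) + Φ(−δ − 1.960) = Φ(-0.192) + Φ(-3.728) = 0.4239 + 0.0001 = 0.4240.

Power ≈ 0.424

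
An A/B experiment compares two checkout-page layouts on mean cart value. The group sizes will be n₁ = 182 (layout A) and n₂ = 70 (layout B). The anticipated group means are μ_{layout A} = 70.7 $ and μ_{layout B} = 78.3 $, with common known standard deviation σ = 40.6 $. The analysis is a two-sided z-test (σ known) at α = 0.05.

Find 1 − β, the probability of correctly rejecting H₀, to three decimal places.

Standardized effect: d = |μ_{layout A} − μ_{layout B}| / σ = |70.7 − 78.3| / 40.6 = 0.1872
Noncentrality parameter: δ = d / √(1/n₁ + 1/n₂) = 0.1872 / √(1/182 + 1/70) = 1.3310
Two-sided α = 0.05 → critical value z_{0.025} = 1.960.
Power = Φ(δ − 1.960) + Φ(−δ − 1.960) = Φ(-0.629) + Φ(-3.291) = 0.2647 + 0.0005 = 0.2652.

Power ≈ 0.265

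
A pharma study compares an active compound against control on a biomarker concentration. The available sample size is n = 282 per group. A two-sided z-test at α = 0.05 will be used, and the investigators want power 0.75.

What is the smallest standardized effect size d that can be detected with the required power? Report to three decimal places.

d ≈ 0.222

Need Φ(δ − 1.960) = 0.75, so δ = 1.960 + 0.674 = 2.634.
(Lower-tail contribution to power is negligible for δ > 0.)
δ = d·√(n/2) ⇒ d = δ/√(n/2) = 2.634/√(282/2) = 0.2219.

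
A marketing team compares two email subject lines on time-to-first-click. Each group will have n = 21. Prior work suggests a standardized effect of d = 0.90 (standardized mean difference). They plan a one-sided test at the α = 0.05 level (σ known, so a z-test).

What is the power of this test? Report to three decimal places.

Noncentrality parameter: δ = d·√(n/2) = 0.90 × √(21/2) = 2.9163
Critical value for a one-sided test at α = 0.05: z_α = 1.645.
Power = P(Z > 1.645 − δ) = Φ(1.271) = 0.8982.

Power ≈ 0.898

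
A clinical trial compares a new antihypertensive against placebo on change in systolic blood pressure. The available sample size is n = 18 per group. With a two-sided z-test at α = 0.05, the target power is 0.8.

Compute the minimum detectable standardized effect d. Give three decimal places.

Required noncentrality: δ = z_{0.025} + z_{0.20} = 1.960 + 0.842 = 2.802.
(Lower-tail contribution to power is negligible for δ > 0.)
δ = d·√(n/2) ⇒ d = δ/√(n/2) = 2.802/√(18/2) = 0.9339.

d ≈ 0.934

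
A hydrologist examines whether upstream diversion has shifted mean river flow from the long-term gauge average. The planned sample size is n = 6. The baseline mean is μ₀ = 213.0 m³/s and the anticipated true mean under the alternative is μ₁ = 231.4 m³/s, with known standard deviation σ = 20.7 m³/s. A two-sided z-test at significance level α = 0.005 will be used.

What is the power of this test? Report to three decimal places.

Standardized effect: d = |μ₁ − μ₀| / σ = |231.4 − 213.0| / 20.7 = 0.8889
Noncentrality parameter: δ = d·√n = 0.8889 × √6 = 2.1773
Two-sided α = 0.005 → critical value z_{0.0025} = 2.807.
Power = Φ(δ − 2.807) + Φ(−δ − 2.807) = Φ(-0.630) + Φ(-4.984) = 0.2644 + 0.0000 = 0.2644.

Power ≈ 0.264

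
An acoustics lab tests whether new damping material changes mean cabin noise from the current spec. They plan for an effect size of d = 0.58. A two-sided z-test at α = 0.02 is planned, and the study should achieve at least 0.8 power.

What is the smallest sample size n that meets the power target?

Set Φ(δ − 2.326) = 0.8; then δ − 2.326 = Φ⁻¹(0.8) = 0.842, giving δ = 3.168.
(The Φ(−δ − z_{α/2}) term is vanishingly small for δ > 0 and is dropped in the standard sample-size formula.)
δ = d·√n ⇒ n = (δ/d)² = (3.168 / 0.58)² = 29.83.
Rounding up, n = 30.

n = 30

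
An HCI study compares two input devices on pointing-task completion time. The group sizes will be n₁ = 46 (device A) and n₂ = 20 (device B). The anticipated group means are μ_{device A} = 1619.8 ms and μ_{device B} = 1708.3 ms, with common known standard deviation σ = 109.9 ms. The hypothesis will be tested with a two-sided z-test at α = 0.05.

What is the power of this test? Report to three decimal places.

Power ≈ 0.852

Standardized effect: d = |μ_{device A} − μ_{device B}| / σ = |1619.8 − 1708.3| / 109.9 = 0.8053
Noncentrality parameter: δ = d / √(1/n₁ + 1/n₂) = 0.8053 / √(1/46 + 1/20) = 3.0065
Two-sided α = 0.05 → critical value z_{0.025} = 1.960.
Power = Φ(δ − 1.960) + Φ(−δ − 1.960) = Φ(1.047) + Φ(-4.967) = 0.8524 + 0.0000 = 0.8524.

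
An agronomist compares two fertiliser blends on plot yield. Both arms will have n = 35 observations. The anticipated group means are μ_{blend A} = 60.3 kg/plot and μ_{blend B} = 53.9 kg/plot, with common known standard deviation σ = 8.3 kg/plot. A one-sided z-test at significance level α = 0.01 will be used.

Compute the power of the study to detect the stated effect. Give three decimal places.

Power ≈ 0.816

Standardized effect: d = |μ_{blend A} − μ_{blend B}| / σ = |60.3 − 53.9| / 8.3 = 0.7711
Noncentrality parameter: δ = d·√(n/2) = 0.7711 × √(35/2) = 3.2257
One-sided α = 0.01 → critical value z_{0.01} = 2.326.
Power = Φ(δ − 2.326) = Φ(0.899) = 0.8158.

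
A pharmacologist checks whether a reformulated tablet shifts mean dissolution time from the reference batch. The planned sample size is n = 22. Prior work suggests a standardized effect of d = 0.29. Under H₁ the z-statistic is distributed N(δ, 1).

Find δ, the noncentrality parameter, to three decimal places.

The noncentrality parameter scales effect size by the design's sample-size factor: δ = d·√n = 0.29 × √22 = 1.3602

δ ≈ 1.360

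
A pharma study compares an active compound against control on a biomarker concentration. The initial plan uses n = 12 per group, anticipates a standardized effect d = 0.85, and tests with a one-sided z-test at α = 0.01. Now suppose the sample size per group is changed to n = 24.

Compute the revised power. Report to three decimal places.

With n = 24 per group: δ = d·√(n/2) = 0.85 × √(24/2) = 2.9445. Critical value z_{0.01} = 2.326.
Revised power = P(Z > 2.326 − δ) = Φ(0.618) = 0.7318.

Power ≈ 0.732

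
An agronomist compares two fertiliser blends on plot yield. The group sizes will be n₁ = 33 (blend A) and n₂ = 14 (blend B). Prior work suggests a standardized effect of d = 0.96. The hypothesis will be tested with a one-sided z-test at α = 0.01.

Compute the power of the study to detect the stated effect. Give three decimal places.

Power ≈ 0.753

Noncentrality parameter: δ = d / √(1/n₁ + 1/n₂) = 0.96 / √(1/33 + 1/14) = 3.0098
Critical value for a one-sided test at α = 0.01: z_α = 2.326.
Power = Φ(δ − 2.326) = Φ(0.683) = 0.7529.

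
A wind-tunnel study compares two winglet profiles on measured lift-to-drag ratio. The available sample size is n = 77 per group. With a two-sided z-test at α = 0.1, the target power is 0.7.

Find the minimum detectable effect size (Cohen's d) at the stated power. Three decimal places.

Required noncentrality: δ = z_{0.05} + z_{0.30} = 1.645 + 0.524 = 2.169.
(Lower-tail contribution to power is negligible for δ > 0.)
δ = d·√(n/2) ⇒ d = δ/√(n/2) = 2.169/√(77/2) = 0.3496.

d ≈ 0.350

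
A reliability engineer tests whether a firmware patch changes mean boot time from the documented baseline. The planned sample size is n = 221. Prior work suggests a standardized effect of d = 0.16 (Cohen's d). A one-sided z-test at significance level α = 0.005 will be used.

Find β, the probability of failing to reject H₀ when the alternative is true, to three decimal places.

Noncentrality parameter: δ = d·√n = 0.16 × √221 = 2.3786
One-sided α = 0.005 → critical value z_{0.005} = 2.576.
Power = P(Z > 2.576 − δ) = Φ(-0.197) = 0.4218.
Type II error: β = 1 − power = 1 − 0.4218 = 0.5782.

β ≈ 0.578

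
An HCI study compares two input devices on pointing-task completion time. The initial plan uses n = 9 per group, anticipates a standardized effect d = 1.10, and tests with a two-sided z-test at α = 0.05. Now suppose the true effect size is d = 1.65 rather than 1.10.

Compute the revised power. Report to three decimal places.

Power ≈ 0.938

With d = 1.65: δ = d·√(n/2) = 1.65 × √(9/2) = 3.5002. Critical value z_{0.025} = 1.960.
Revised power = Φ(δ − 1.960) + Φ(−δ − 1.960) = Φ(1.540) + Φ(-5.460) = 0.9382 + 0.0000 = 0.9382.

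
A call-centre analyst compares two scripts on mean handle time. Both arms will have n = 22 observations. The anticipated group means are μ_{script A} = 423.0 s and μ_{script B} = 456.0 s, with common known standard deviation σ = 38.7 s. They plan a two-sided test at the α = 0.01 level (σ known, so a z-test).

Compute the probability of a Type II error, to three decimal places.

Standardized effect: d = |μ_{script A} − μ_{script B}| / σ = |423.0 − 456.0| / 38.7 = 0.8527
Noncentrality parameter: δ = d·√(n/2) = 0.8527 × √(22/2) = 2.8281
Two-sided α = 0.01 → critical value z_{0.005} = 2.576.
Power = Φ(δ − 2.576) + Φ(−δ − 2.576) = Φ(0.252) + Φ(-5.404) = 0.5996 + 0.0000 = 0.5996.
Type II error: β = 1 − power = 1 − 0.5996 = 0.4004.

β ≈ 0.400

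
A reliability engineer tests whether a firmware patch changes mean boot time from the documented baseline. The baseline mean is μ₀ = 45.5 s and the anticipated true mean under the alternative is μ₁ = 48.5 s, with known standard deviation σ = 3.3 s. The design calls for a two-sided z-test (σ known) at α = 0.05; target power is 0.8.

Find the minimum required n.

Standardized effect: d = |μ₁ − μ₀| / σ = |48.5 − 45.5| / 3.3 = 0.9091
For power 0.8 need Φ(δ − z_{0.025}) = 0.8, so δ = z_{0.025} + z_{0.20} = 1.960 + 0.842 = 2.802.
(Ignoring the negligible lower-tail rejection probability gives the usual closed-form inversion.)
δ = d·√n ⇒ n = (δ/d)² = (2.802 / 0.9091)² = 9.50.
Round up to the next whole unit.

n = 10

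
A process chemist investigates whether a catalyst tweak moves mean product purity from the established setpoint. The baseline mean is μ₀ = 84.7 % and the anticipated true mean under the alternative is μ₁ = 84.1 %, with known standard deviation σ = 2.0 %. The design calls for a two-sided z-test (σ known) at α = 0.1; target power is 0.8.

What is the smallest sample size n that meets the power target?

Standardized effect: d = |μ₁ − μ₀| / σ = |84.1 − 84.7| / 2.0 = 0.3000
For power 0.8 need Φ(δ − z_{0.05}) = 0.8, so δ = z_{0.05} + z_{0.20} = 1.645 + 0.842 = 2.486.
(For δ > 0 the lower-tail rejection region contributes negligibly to power, so the one-term inversion is standard.)
δ = d·√n ⇒ n = (δ/d)² = (2.486 / 0.3000)² = 68.70.
Rounding up, n = 69.

n = 69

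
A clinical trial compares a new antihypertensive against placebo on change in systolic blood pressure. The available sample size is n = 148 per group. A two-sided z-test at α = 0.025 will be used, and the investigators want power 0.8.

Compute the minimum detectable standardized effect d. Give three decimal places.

Need Φ(δ − 2.241) = 0.8, so δ = 2.241 + 0.842 = 3.083.
(The second rejection-region term Φ(−δ − z_{α/2}) is negligible and dropped.)
δ = d·√(n/2) ⇒ d = δ/√(n/2) = 3.083/√(148/2) = 0.3584.

d ≈ 0.358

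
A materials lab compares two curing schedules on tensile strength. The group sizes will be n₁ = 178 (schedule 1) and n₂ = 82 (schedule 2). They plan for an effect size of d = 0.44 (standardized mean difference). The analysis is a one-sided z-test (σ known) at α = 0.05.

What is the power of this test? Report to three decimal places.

Power ≈ 0.951

Noncentrality parameter: δ = d / √(1/n₁ + 1/n₂) = 0.44 / √(1/178 + 1/82) = 3.2967
One-sided α = 0.05 → critical value z_{0.05} = 1.645.
Power = Φ(δ − 1.645) = Φ(1.652) = 0.9507.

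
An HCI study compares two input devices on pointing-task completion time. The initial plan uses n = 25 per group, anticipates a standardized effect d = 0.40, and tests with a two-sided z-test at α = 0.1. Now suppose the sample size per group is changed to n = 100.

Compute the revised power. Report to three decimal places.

Power ≈ 0.882

With n = 100 per group: δ = d·√(n/2) = 0.40 × √(100/2) = 2.8284. Critical value z_{0.05} = 1.645.
Revised power = Φ(δ − 1.645) + Φ(−δ − 1.645) = Φ(1.184) + Φ(-4.473) = 0.8817 + 0.0000 = 0.8817.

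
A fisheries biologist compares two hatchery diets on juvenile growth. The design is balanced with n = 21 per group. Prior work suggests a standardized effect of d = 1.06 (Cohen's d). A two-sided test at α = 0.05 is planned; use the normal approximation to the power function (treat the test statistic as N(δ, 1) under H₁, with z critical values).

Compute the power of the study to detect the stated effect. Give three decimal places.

Noncentrality parameter: δ = d·√(n/2) = 1.06 × √(21/2) = 3.4348
Critical value for a two-sided test at α = 0.05: z_{α/2} = 1.960.
Power = Φ(δ − 1.960) + Φ(−δ − 1.960) = Φ(1.475) + Φ(-5.395) = 0.9299 + 0.0000 = 0.9299.

Power ≈ 0.930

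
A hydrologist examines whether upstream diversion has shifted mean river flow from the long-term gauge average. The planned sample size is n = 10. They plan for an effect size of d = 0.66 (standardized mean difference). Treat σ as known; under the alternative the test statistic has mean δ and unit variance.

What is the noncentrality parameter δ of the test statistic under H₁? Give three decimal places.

δ = d·√n = 0.66 × √10 = 2.0871

δ ≈ 2.087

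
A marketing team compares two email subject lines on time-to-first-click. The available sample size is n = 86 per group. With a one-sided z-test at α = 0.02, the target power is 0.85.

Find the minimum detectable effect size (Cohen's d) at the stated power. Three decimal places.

Required noncentrality: δ = z_{0.02} + z_{0.15} = 2.054 + 1.036 = 3.090.
δ = d·√(n/2) ⇒ d = δ/√(n/2) = 3.090/√(86/2) = 0.4712.

d ≈ 0.471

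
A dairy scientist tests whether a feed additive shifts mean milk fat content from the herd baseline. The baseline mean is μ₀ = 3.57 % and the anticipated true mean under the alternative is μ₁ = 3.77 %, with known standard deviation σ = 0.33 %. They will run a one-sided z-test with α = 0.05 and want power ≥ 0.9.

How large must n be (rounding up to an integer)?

n = 24

Standardized effect: d = |μ₁ − μ₀| / σ = |3.77 − 3.57| / 0.33 = 0.6061
Set Φ(δ − 1.645) = 0.9; then δ − 1.645 = Φ⁻¹(0.9) = 1.282, giving δ = 2.926.
δ = d·√n ⇒ n = (δ/d)² = (2.926 / 0.6061)² = 23.32.
Round up to the next whole unit.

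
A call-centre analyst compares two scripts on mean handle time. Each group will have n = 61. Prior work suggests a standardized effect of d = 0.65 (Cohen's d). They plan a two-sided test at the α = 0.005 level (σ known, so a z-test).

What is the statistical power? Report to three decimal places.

Power ≈ 0.783

Noncentrality parameter: δ = d·√(n/2) = 0.65 × √(61/2) = 3.5897
Critical value for a two-sided test at α = 0.005: z_{α/2} = 2.807.
Power = Φ(δ − 2.807) + Φ(−δ − 2.807) = Φ(0.783) + Φ(-6.397) = 0.7831 + 0.0000 = 0.7831.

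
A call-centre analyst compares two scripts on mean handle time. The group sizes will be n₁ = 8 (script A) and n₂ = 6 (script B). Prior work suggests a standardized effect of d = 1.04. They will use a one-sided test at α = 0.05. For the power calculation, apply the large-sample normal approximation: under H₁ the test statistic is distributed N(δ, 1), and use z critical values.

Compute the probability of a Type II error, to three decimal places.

Noncentrality parameter: δ = d / √(1/n₁ + 1/n₂) = 1.04 / √(1/8 + 1/6) = 1.9257
One-sided α = 0.05 → critical value z_{0.05} = 1.645.
Power = Φ(δ − 1.645) = Φ(0.281) = 0.6106.
Type II error: β = 1 − power = 1 − 0.6106 = 0.3894.

β ≈ 0.389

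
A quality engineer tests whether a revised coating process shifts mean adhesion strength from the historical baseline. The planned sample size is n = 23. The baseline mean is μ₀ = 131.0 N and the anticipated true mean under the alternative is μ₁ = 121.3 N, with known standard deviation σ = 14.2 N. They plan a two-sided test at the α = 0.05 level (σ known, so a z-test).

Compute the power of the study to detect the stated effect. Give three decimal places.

Standardized effect: d = |μ₁ − μ₀| / σ = |121.3 − 131.0| / 14.2 = 0.6831
Noncentrality parameter: δ = d·√n = 0.6831 × √23 = 3.2760
Two-sided α = 0.05 → critical value z_{0.025} = 1.960.
Power = Φ(δ − 1.960) + Φ(−δ − 1.960) = Φ(1.316) + Φ(-5.236) = 0.9059 + 0.0000 = 0.9059.

Power ≈ 0.906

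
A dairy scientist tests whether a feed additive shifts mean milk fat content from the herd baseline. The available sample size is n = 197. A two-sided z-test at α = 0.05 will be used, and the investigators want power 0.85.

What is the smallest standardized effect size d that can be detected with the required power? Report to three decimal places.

Need Φ(δ − 1.960) = 0.85, so δ = 1.960 + 1.036 = 2.996.
(The second rejection-region term Φ(−δ − z_{α/2}) is negligible and dropped.)
δ = d·√n ⇒ d = δ/√n = 2.996/√197 = 0.2135.

d ≈ 0.213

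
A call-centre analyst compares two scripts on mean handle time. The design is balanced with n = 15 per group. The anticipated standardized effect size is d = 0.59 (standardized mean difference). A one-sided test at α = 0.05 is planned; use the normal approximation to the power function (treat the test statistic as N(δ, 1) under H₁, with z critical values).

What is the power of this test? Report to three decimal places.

Power ≈ 0.488

Noncentrality parameter: δ = d·√(n/2) = 0.59 × √(15/2) = 1.6158
Critical value for a one-sided test at α = 0.05: z_α = 1.645.
Power = Φ(δ − 1.645) = Φ(-0.029) = 0.4884.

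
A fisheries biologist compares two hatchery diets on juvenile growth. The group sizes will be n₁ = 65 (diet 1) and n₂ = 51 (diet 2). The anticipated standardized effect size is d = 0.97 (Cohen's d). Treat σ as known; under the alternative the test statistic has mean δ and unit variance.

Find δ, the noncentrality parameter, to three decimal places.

The noncentrality parameter scales effect size by the design's sample-size factor: δ = d / √(1/n₁ + 1/n₂) = 0.97 / √(1/65 + 1/51) = 5.1854

δ ≈ 5.185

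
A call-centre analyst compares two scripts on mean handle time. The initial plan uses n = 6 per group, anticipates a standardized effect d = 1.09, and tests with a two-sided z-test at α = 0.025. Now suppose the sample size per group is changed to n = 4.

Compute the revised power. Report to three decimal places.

Power ≈ 0.242

With n = 4 per group: δ = d·√(n/2) = 1.09 × √(4/2) = 1.5415. Critical value z_{0.0125} = 2.241.
Revised power = Φ(δ − 2.241) + Φ(−δ − 2.241) = Φ(-0.700) + Φ(-3.783) = 0.2420 + 0.0001 = 0.2421.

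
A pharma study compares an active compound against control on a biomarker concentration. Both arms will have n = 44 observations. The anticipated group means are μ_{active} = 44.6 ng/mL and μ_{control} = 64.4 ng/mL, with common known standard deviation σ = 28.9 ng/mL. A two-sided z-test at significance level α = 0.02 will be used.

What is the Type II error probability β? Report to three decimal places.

β ≈ 0.187

Standardized effect: d = |μ_{active} − μ_{control}| / σ = |44.6 − 64.4| / 28.9 = 0.6851
Noncentrality parameter: δ = d·√(n/2) = 0.6851 × √(44/2) = 3.2135
Two-sided α = 0.02 → critical value z_{0.01} = 2.326.
Power = Φ(δ − 2.326) + Φ(−δ − 2.326) = Φ(0.887) + Φ(-5.540) = 0.8125 + 0.0000 = 0.8125.
Type II error: β = 1 − power = 1 − 0.8125 = 0.1875.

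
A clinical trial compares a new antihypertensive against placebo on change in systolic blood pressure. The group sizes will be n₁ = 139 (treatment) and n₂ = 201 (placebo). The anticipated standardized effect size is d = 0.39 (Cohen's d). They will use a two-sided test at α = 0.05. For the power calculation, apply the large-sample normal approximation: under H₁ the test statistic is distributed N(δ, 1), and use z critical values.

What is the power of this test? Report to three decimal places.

Noncentrality parameter: δ = d / √(1/n₁ + 1/n₂) = 0.39 / √(1/139 + 1/201) = 3.5353
Two-sided α = 0.05 → critical value z_{0.025} = 1.960.
Power = Φ(δ − 1.960) + Φ(−δ − 1.960) = Φ(1.575) + Φ(-5.495) = 0.9424 + 0.0000 = 0.9424.

Power ≈ 0.942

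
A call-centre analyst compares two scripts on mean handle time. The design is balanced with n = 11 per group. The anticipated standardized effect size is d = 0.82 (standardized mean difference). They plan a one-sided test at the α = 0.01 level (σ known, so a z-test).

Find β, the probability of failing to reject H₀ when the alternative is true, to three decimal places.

β ≈ 0.657

Noncentrality parameter: δ = d·√(n/2) = 0.82 × √(11/2) = 1.9231
One-sided α = 0.01 → critical value z_{0.01} = 2.326.
Power = P(Z > 2.326 − δ) = Φ(-0.403) = 0.3434.
Type II error: β = 1 − power = 1 − 0.3434 = 0.6566.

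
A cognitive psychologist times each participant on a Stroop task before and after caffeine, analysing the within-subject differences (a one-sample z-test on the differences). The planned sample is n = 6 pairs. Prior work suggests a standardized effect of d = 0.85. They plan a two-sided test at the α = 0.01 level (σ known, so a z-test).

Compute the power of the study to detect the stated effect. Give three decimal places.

Noncentrality parameter: δ = d·√n = 0.85 × √6 = 2.0821
Critical value for a two-sided test at α = 0.01: z_{α/2} = 2.576.
Power = Φ(δ − 2.576) + Φ(−δ − 2.576) = Φ(-0.494) + Φ(-4.658) = 0.3107 + 0.0000 = 0.3107.

Power ≈ 0.311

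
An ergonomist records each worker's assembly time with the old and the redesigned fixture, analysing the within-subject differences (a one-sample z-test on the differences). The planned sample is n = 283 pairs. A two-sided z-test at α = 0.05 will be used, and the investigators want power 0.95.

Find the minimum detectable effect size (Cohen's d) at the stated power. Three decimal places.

Need Φ(δ − 1.960) = 0.95, so δ = 1.960 + 1.645 = 3.605.
(Lower-tail contribution to power is negligible for δ > 0.)
δ = d·√n ⇒ d = δ/√n = 3.605/√283 = 0.2143.

d ≈ 0.214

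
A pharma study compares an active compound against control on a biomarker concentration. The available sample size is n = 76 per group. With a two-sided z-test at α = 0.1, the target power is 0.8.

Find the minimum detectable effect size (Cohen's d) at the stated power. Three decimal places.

d ≈ 0.403

Required noncentrality: δ = z_{0.05} + z_{0.20} = 1.645 + 0.842 = 2.486.
(Lower-tail contribution to power is negligible for δ > 0.)
δ = d·√(n/2) ⇒ d = δ/√(n/2) = 2.486/√(76/2) = 0.4034.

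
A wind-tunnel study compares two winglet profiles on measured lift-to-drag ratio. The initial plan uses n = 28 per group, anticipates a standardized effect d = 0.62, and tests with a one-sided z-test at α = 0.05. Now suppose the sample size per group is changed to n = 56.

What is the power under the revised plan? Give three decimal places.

With n = 56 per group: δ = d·√(n/2) = 0.62 × √(56/2) = 3.2807. Critical value z_{0.05} = 1.645.
Revised power = Φ(δ − 1.645) = Φ(1.636) = 0.9491.

Power ≈ 0.949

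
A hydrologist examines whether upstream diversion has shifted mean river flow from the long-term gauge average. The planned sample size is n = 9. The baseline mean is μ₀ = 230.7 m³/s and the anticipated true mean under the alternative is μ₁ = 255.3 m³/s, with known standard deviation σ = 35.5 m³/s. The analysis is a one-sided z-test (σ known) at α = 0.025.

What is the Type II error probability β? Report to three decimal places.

β ≈ 0.453

Standardized effect: d = |μ₁ − μ₀| / σ = |255.3 − 230.7| / 35.5 = 0.6930
Noncentrality parameter: δ = d·√n = 0.6930 × √9 = 2.0789
Critical value for a one-sided test at α = 0.025: z_α = 1.960.
Power = P(Z > 1.960 − δ) = Φ(0.119) = 0.5473.
Type II error: β = 1 − power = 1 − 0.5473 = 0.4527.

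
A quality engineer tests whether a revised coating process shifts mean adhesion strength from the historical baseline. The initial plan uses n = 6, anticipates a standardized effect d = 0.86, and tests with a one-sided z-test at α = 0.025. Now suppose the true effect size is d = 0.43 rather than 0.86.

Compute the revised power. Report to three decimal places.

Power ≈ 0.182

With d = 0.43: δ = d·√n = 0.43 × √6 = 1.0533. Critical value z_{0.025} = 1.960.
Revised power = Φ(δ − 1.960) = Φ(-0.907) = 0.1823.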